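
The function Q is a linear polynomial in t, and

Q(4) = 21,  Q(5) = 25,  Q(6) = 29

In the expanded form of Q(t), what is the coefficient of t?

First differences: 4, 4.
Level-1 differences are constant, so Q has degree 1.
Fitting a degree-1 polynomial gives Q(t) = 4t + 5.
The coefficient of t is 4.

4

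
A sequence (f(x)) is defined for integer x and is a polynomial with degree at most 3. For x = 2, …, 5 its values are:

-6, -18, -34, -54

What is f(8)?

First differences: -12, -16, -20. Second differences: -4, -4.
Level-2 differences are constant, so f has degree 2.
Fitting a degree-2 polynomial gives f(x) = -2x² - 2x + 6.
Then f(8) = -138.

-138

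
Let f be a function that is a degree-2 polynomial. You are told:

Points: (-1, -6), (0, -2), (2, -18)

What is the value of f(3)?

-38

Write f(x) = ax² + bx + c; the 3 given values yield a linear system in the 3 coefficients.
Solving, f(x) = -4x² - 2.
Then f(3) = -38.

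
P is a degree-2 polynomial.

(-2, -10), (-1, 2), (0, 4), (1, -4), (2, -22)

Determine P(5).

First differences: 12, 2, -8, -18. Second differences: -10, -10, -10.
Level-2 differences are constant, so P has degree 2.
Fitting a degree-2 polynomial gives P(k) = -5k² - 3k + 4.
Then P(5) = -136.

-136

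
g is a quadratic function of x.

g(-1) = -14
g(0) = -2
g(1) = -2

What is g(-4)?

Write g(x) = ax² + bx + c; the 3 given values yield a linear system in the 3 coefficients.
Solving, g(x) = -6x² + 6x - 2.
Then g(-4) = -122.

-122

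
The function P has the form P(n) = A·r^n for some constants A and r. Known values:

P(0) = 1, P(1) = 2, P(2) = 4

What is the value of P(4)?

Consecutive ratio: 2/1 = 2, and 4/2 = 2, so r = 2.
Then A·2^0 = 1 gives A = 1, and P(n) = 1·2^n.
P(4) = 1·2^4 = 16.

16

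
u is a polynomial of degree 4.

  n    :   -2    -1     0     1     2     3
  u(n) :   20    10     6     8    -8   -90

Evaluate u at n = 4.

First differences: -10, -4, 2, -16, -82. Second differences: 6, 6, -18, -66. Third differences: 0, -24, -48. Fourth differences: -24, -24.
Level-4 differences are constant, so u has degree 4.
Fitting a degree-4 polynomial gives u(n) = -n^4 - 2n³ + 4n² + n + 6.
Then u(4) = -310.

-310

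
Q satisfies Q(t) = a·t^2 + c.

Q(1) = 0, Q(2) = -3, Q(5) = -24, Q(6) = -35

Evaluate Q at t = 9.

-80

From Q(1) = 0 and Q(2) = -3: 1a + c = 0 and 4a + c = -3.
Subtracting: 3a = -3, so a = -1; then c = 0 − (-1)·1 = 1.
So Q(t) = -1t² + 1, and Q(9) = -80.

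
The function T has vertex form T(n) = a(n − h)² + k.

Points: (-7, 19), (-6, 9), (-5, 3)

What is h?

First differences -10, -6; second difference 4 = 2a, so a = 2.
Expanding, the n-coefficient is −2ah = -4h; matching it to the data gives h = -4, and then k = 1.
So T(n) = 2(n + 4)² + 1.
Hence h = -4.

-4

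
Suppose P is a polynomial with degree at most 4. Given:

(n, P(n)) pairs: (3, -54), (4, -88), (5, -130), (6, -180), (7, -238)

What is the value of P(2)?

First differences: -34, -42, -50, -58. Second differences: -8, -8, -8.
Level-2 differences are constant, so P has degree 2.
Fitting a degree-2 polynomial gives P(n) = -4n² - 6n.
Then P(2) = -28.

-28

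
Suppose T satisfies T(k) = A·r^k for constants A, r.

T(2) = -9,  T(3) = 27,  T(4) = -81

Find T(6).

Consecutive ratio: 27/(-9) = -3, and -81/27 = -3, so r = -3.
Then A·(-3)^2 = -9 gives A = -1, and T(k) = -1·(-3)^k.
T(6) = -1·(-3)^6 = -729.

-729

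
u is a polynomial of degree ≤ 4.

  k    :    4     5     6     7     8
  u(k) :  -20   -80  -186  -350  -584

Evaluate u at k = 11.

First differences: -60, -106, -164, -234. Second differences: -46, -58, -70. Third differences: -12, -12.
Level-3 differences are constant, so u has degree 3.
Fitting a degree-3 polynomial gives u(k) = -2k³ + 7k² - k.
Then u(11) = -1826.

-1826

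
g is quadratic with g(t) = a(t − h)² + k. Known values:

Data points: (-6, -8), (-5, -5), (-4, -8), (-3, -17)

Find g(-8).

-32

First differences 3, -3, -9; second difference -6 = 2a, so a = -3.
Expanding, the t-coefficient is −2ah = 6h; matching it to the data gives h = -5, and then k = -5.
So g(t) = -3(t + 5)² − 5.
g(-8) = -3·(-3)² − 5 = -32.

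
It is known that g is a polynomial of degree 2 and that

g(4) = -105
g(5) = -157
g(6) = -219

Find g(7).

-291

Write g(n) = an² + bn + c; the 3 given values yield a linear system in the 3 coefficients.
Solving, g(n) = -5n² - 7n + 3.
Then g(7) = -291.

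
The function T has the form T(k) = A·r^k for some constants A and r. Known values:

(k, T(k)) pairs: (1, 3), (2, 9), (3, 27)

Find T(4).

Consecutive ratio: 9/3 = 3, and 27/9 = 3, so r = 3.
Then A·3^1 = 3 gives A = 1, and T(k) = 1·3^k.
T(4) = 1·3^4 = 81.

81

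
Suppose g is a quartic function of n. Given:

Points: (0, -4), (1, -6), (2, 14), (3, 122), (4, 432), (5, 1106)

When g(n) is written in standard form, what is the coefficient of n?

Write g(n) = an^4 + bn³ + cn² + dn + e; the 6 given values yield a linear system in the 5 coefficients.
Solving, g(n) = 2n^4 - n³ - 3n - 4.
The coefficient of n is -3.

-3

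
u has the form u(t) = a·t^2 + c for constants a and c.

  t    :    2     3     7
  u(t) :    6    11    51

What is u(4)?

18

From u(2) = 6 and u(3) = 11: 4a + c = 6 and 9a + c = 11.
Subtracting: 5a = 5, so a = 1; then c = 6 − 1·4 = 2.
So u(t) = 1t² + 2, and u(4) = 18.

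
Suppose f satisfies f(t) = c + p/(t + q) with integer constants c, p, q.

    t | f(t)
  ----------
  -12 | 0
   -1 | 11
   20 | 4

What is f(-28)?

(f(t) − c)(t + q) = p for each data point; the three points give a linear system in c and q, then p follows.
Solving: c = 3, q = 4, p = 24, so f(t) = 3 + 24/(t + 4).
Then f(-28) = 3 + 24/(-24) = 2.

2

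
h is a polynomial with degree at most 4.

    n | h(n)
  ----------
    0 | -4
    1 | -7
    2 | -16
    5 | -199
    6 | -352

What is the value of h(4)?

-100

Write h(n) = an^4 + bn³ + cn² + dn + e; the 5 given values yield a linear system in the 5 coefficients.
Solving, the leading coefficient vanishes, and h(n) = -2n³ + 3n² - 4n - 4.
Then h(4) = -100.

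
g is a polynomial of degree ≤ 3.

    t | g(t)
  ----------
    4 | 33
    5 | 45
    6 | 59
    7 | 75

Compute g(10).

First differences: 12, 14, 16. Second differences: 2, 2.
Level-2 differences are constant, so g has degree 2.
Fitting a degree-2 polynomial gives g(t) = t² + 3t + 5.
Then g(10) = 135.

135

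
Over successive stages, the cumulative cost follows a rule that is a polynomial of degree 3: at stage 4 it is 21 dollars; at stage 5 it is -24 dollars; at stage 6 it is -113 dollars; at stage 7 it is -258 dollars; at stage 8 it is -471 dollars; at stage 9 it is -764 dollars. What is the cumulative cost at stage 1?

Write the value at n as u(n).
First differences: -45, -89, -145, -213, -293. Second differences: -44, -56, -68, -80. Third differences: -12, -12, -12.
Level-3 differences are constant, so u has degree 3.
Fitting a degree-3 polynomial gives u(n) = -2n³ + 8n² + 5n + 1.
Then u(1) = 12.

12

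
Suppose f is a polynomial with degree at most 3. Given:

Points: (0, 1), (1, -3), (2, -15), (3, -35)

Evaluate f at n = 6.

First differences: -4, -12, -20. Second differences: -8, -8.
Level-2 differences are constant, so f has degree 2.
Fitting a degree-2 polynomial gives f(n) = -4n² + 1.
Then f(6) = -143.

-143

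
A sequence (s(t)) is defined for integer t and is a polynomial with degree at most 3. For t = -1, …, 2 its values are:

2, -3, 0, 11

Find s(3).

30

First differences: -5, 3, 11. Second differences: 8, 8.
Level-2 differences are constant, so s has degree 2.
Extending the table by one column gives the next first difference 19, so s(3) = 11 + 19 = 30.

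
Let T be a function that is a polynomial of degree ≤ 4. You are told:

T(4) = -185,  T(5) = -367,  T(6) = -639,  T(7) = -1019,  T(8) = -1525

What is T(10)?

-2987

First differences: -182, -272, -380, -506. Second differences: -90, -108, -126. Third differences: -18, -18.
Level-3 differences are constant, so T has degree 3.
Fitting a degree-3 polynomial gives T(k) = -3k³ + k + 3.
Then T(10) = -2987.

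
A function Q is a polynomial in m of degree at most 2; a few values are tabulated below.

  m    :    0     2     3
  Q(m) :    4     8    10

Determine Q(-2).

0

Write Q(m) = am² + bm + c; the 3 given values yield a linear system in the 3 coefficients.
Solving, the leading coefficient vanishes, and Q(m) = 2m + 4.
Then Q(-2) = 0.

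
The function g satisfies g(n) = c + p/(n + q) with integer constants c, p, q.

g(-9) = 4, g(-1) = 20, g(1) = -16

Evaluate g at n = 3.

-4

(g(n) − c)(n + q) = p for each data point; the three points give a linear system in c and q, then p follows.
Solving: c = 2, q = 0, p = -18, so g(n) = 2 − 18/(n + 0).
Then g(3) = 2 − 18/3 = -4.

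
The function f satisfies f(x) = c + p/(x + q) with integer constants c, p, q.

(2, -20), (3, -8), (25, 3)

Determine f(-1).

(f(x) − c)(x + q) = p for each data point; the three points give a linear system in c and q, then p follows.
Solving: c = 4, q = -1, p = -24, so f(x) = 4 − 24/(x − 1).
Then f(-1) = 4 − 24/(-2) = 16.

16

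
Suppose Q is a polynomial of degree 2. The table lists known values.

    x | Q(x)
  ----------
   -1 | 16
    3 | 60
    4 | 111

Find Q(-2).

Write Q(x) = ax² + bx + c; the 3 given values yield a linear system in the 3 coefficients.
Solving, Q(x) = 8x² - 5x + 3.
Then Q(-2) = 45.

45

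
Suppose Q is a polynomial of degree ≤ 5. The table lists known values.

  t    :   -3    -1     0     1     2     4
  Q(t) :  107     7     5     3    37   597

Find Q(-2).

Write Q(t) = at^5 + bt^4 + ct³ + dt² + et + p; the 6 given values yield a linear system in the 6 coefficients.
Solving, the leading coefficient vanishes, and Q(t) = 2t^4 + 2t³ - 2t² - 4t + 5.
Then Q(-2) = 21.

21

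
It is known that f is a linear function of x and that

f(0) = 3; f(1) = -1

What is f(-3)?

Write f(x) = ax + b; the 2 given values yield a linear system in the 2 coefficients.
Solving, f(x) = -4x + 3.
Then f(-3) = 15.

15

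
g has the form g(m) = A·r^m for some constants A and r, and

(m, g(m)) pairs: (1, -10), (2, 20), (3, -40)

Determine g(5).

-160

Consecutive ratio: 20/(-10) = -2, and -40/20 = -2, so r = -2.
Then A·(-2)^1 = -10 gives A = 5, and g(m) = 5·(-2)^m.
g(5) = 5·(-2)^5 = -160.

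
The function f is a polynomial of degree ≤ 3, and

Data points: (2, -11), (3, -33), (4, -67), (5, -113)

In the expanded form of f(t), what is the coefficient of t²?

First differences: -22, -34, -46. Second differences: -12, -12.
Level-2 differences are constant, so f has degree 2.
Fitting a degree-2 polynomial gives f(t) = -6t² + 8t - 3.
The coefficient of t² is -6.

-6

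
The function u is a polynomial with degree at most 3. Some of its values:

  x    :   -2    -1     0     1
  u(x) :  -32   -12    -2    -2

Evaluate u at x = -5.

First differences: 20, 10, 0. Second differences: -10, -10.
Level-2 differences are constant, so u has degree 2.
Fitting a degree-2 polynomial gives u(x) = -5x² + 5x - 2.
Then u(-5) = -152.

-152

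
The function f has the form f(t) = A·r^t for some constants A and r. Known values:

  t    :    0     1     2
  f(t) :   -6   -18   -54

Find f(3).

-162

Consecutive ratio: -18/(-6) = 3, and -54/(-18) = 3, so r = 3.
Then A·3^0 = -6 gives A = -6, and f(t) = -6·3^t.
f(3) = -6·3^3 = -162.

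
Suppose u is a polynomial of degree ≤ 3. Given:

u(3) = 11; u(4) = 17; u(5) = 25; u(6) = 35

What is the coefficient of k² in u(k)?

1

First differences: 6, 8, 10. Second differences: 2, 2.
Level-2 differences are constant, so u has degree 2.
Fitting a degree-2 polynomial gives u(k) = k² - k + 5.
The coefficient of k² is 1.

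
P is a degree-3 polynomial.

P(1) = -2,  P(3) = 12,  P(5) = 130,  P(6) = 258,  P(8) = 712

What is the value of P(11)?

Write P(x) = ax³ + bx² + cx + d; the 5 given values yield a linear system in the 4 coefficients.
Solving, P(x) = 2x³ - 5x² + x.
Then P(11) = 2068.

2068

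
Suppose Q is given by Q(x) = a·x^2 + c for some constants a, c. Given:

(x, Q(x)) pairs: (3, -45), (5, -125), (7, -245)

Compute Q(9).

-405

From Q(3) = -45 and Q(5) = -125: 9a + c = -45 and 25a + c = -125.
Subtracting: 16a = -80, so a = -5; then c = -45 − (-5)·9 = 0.
So Q(x) = -5x² + 0, and Q(9) = -405.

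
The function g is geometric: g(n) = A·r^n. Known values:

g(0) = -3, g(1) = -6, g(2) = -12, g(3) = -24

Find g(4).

-48

Consecutive ratio: -6/(-3) = 2, and -12/(-6) = 2, so r = 2.
Then A·2^0 = -3 gives A = -3, and g(n) = -3·2^n.
g(4) = -3·2^4 = -48.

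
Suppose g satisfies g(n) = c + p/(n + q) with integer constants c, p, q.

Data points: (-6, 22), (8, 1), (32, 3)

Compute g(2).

-2

(g(n) − c)(n + q) = p for each data point; the three points give a linear system in c and q, then p follows.
Solving: c = 4, q = 4, p = -36, so g(n) = 4 − 36/(n + 4).
Then g(2) = 4 − 36/6 = -2.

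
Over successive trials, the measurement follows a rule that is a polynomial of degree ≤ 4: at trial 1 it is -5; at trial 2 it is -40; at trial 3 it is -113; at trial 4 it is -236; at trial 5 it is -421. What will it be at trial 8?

Write the value at n as h(n).
First differences: -35, -73, -123, -185. Second differences: -38, -50, -62. Third differences: -12, -12.
Level-3 differences are constant, so h has degree 3.
Fitting a degree-3 polynomial gives h(n) = -2n³ - 7n² + 4.
Then h(8) = -1468.

-1468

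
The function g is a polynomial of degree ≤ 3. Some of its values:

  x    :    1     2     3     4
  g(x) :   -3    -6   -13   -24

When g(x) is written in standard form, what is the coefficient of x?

First differences: -3, -7, -11. Second differences: -4, -4.
Level-2 differences are constant, so g has degree 2.
Fitting a degree-2 polynomial gives g(x) = -2x² + 3x - 4.
The coefficient of x is 3.

3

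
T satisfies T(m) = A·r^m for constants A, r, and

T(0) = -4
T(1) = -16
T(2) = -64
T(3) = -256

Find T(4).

Consecutive ratio: -16/(-4) = 4, and -64/(-16) = 4, so r = 4.
Then A·4^0 = -4 gives A = -4, and T(m) = -4·4^m.
T(4) = -4·4^4 = -1024.

-1024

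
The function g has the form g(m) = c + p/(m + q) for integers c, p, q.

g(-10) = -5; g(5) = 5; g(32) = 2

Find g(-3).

(g(m) − c)(m + q) = p for each data point; the three points give a linear system in c and q, then p follows.
Solving: c = 1, q = 4, p = 36, so g(m) = 1 + 36/(m + 4).
Then g(-3) = 1 + 36/1 = 37.

37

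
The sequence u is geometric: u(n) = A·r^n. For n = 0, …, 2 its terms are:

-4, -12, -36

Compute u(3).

Consecutive ratio: -12/(-4) = 3, and -36/(-12) = 3, so r = 3.
Then A·3^0 = -4 gives A = -4, and u(n) = -4·3^n.
u(3) = -4·3^3 = -108.

-108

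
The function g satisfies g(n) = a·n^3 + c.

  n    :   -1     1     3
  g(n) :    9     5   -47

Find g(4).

-121

From g(-1) = 9 and g(1) = 5: -1a + c = 9 and 1a + c = 5.
Subtracting: 2a = -4, so a = -2; then c = 9 − (-2)·(-1) = 7.
So g(n) = -2n³ + 7, and g(4) = -121.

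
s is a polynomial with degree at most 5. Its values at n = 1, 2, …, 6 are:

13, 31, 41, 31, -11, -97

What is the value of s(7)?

First differences: 18, 10, -10, -42, -86. Second differences: -8, -20, -32, -44. Third differences: -12, -12, -12.
Level-3 differences are constant, so s has degree 3.
Fitting a degree-3 polynomial gives s(n) = -2n³ + 8n² + 8n - 1.
Then s(7) = -239.

-239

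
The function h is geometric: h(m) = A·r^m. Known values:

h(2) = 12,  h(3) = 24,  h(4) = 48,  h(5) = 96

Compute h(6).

Consecutive ratio: 24/12 = 2, and 48/24 = 2, so r = 2.
Then A·2^2 = 12 gives A = 3, and h(m) = 3·2^m.
h(6) = 3·2^6 = 192.

192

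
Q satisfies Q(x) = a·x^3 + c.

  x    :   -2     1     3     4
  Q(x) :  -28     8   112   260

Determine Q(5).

From Q(-2) = -28 and Q(1) = 8: -8a + c = -28 and 1a + c = 8.
Subtracting: 9a = 36, so a = 4; then c = -28 − 4·(-8) = 4.
So Q(x) = 4x³ + 4, and Q(5) = 504.

504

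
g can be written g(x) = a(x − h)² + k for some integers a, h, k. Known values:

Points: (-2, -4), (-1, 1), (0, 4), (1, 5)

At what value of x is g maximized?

1

First differences 5, 3, 1; second difference -2 = 2a, so a = -1.
Expanding, the x-coefficient is −2ah = 2h; matching it to the data gives h = 1, and then k = 5.
So g(x) = -1(x − 1)² + 5.
Hence h = 1.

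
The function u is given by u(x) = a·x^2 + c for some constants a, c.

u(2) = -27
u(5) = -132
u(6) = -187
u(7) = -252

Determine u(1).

-12

From u(2) = -27 and u(5) = -132: 4a + c = -27 and 25a + c = -132.
Subtracting: 21a = -105, so a = -5; then c = -27 − (-5)·4 = -7.
So u(x) = -5x² − 7, and u(1) = -12.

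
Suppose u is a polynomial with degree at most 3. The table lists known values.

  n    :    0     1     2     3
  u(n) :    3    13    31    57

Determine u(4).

Write u(n) = an³ + bn² + cn + d; the 4 given values yield a linear system in the 4 coefficients.
Solving, the leading coefficient vanishes, and u(n) = 4n² + 6n + 3.
Then u(4) = 91.

91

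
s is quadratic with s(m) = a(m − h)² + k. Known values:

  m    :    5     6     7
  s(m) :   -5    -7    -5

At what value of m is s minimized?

6

First differences -2, 2; second difference 4 = 2a, so a = 2.
Expanding, the m-coefficient is −2ah = -4h; matching it to the data gives h = 6, and then k = -7.
So s(m) = 2(m − 6)² − 7.
Hence h = 6.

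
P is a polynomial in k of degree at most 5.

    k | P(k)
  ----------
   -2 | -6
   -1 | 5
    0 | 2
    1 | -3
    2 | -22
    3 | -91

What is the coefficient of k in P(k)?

-4

First differences: 11, -3, -5, -19, -69. Second differences: -14, -2, -14, -50. Third differences: 12, -12, -36. Fourth differences: -24, -24.
Level-4 differences are constant, so P has degree 4.
Fitting a degree-4 polynomial gives P(k) = -k^4 - 4k + 2.
The coefficient of k is -4.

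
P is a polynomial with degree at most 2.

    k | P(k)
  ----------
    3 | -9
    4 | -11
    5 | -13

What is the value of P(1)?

-5

First differences: -2, -2.
Level-1 differences are constant, so P has degree 1.
Fitting a degree-1 polynomial gives P(k) = -2k - 3.
Then P(1) = -5.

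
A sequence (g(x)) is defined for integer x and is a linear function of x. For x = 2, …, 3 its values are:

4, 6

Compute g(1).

Write g(x) = ax + b; the 2 given values yield a linear system in the 2 coefficients.
Solving, g(x) = 2x.
Then g(1) = 2.

2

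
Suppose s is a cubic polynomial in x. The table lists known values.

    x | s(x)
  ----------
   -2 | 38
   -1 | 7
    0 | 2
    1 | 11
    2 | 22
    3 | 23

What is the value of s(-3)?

First differences: -31, -5, 9, 11, 1. Second differences: 26, 14, 2, -10. Third differences: -12, -12, -12.
Level-3 differences are constant, so s has degree 3.
Fitting a degree-3 polynomial gives s(x) = -2x³ + 7x² + 4x + 2.
Then s(-3) = 107.

107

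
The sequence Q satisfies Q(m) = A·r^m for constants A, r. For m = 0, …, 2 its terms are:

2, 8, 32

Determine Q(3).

128

Consecutive ratio: 8/2 = 4, and 32/8 = 4, so r = 4.
Then A·4^0 = 2 gives A = 2, and Q(m) = 2·4^m.
Q(3) = 2·4^3 = 128.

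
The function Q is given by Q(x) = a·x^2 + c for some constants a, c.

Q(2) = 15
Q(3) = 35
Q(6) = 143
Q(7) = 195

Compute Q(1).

From Q(2) = 15 and Q(3) = 35: 4a + c = 15 and 9a + c = 35.
Subtracting: 5a = 20, so a = 4; then c = 15 − 4·4 = -1.
So Q(x) = 4x² − 1, and Q(1) = 3.

3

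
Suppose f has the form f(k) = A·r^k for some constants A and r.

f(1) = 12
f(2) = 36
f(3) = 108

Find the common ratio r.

Consecutive ratio: 36/12 = 3, and 108/36 = 3, so r = 3.
Then A·3^1 = 12 gives A = 4, and f(k) = 4·3^k.

3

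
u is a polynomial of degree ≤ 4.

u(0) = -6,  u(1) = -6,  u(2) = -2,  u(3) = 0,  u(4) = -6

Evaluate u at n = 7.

-132

Write u(n) = an^4 + bn³ + cn² + dn + e; the 5 given values yield a linear system in the 5 coefficients.
Solving, the leading coefficient vanishes, and u(n) = -n³ + 5n² - 4n - 6.
Then u(7) = -132.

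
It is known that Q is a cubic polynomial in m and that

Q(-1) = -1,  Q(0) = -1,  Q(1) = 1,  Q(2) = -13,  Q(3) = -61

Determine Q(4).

-161

Write Q(m) = am³ + bm² + cm + d; the 5 given values yield a linear system in the 4 coefficients.
Solving, Q(m) = -3m³ + m² + 4m - 1.
Then Q(4) = -161.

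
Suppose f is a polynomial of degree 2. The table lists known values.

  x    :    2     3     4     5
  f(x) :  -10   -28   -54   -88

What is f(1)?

0

Write f(x) = ax² + bx + c; the 4 given values yield a linear system in the 3 coefficients.
Solving, f(x) = -4x² + 2x + 2.
Then f(1) = 0.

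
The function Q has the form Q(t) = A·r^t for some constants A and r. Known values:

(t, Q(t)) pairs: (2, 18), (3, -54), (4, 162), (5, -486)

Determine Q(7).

Consecutive ratio: -54/18 = -3, and 162/(-54) = -3, so r = -3.
Then A·(-3)^2 = 18 gives A = 2, and Q(t) = 2·(-3)^t.
Q(7) = 2·(-3)^7 = -4374.

-4374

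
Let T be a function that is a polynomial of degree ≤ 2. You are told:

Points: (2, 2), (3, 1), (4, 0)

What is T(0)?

First differences: -1, -1.
Level-1 differences are constant, so T has degree 1.
Fitting a degree-1 polynomial gives T(k) = -k + 4.
Then T(0) = 4.

4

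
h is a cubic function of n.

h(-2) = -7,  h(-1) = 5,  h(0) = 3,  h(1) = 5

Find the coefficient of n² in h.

Write h(n) = an³ + bn² + cn + d; the 4 given values yield a linear system in the 4 coefficients.
Solving, h(n) = 3n³ + 2n² - 3n + 3.
The coefficient of n² is 2.

2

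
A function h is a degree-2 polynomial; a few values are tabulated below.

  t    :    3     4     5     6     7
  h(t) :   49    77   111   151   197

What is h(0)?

1

First differences: 28, 34, 40, 46. Second differences: 6, 6, 6.
Level-2 differences are constant, so h has degree 2.
Fitting a degree-2 polynomial gives h(t) = 3t² + 7t + 1.
The constant term is h(0) = 1.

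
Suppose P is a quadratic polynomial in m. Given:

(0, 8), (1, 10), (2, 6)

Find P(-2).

-14

Write P(m) = am² + bm + c; the 3 given values yield a linear system in the 3 coefficients.
Solving, P(m) = -3m² + 5m + 8.
Then P(-2) = -14.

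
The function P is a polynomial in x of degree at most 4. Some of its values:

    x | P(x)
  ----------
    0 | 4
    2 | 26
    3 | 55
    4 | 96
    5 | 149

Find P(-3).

61

Write P(x) = ax^4 + bx³ + cx² + dx + e; the 5 given values yield a linear system in the 5 coefficients.
Solving, the top 2 coefficients vanish, and P(x) = 6x² - x + 4.
Then P(-3) = 61.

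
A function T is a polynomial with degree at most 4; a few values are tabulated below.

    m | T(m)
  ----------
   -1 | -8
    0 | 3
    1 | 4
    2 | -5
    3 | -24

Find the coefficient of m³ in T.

Write T(m) = am^4 + bm³ + cm² + dm + e; the 5 given values yield a linear system in the 5 coefficients.
Solving, the top 2 coefficients vanish, and T(m) = -5m² + 6m + 3.
The coefficient of m³ is 0.

0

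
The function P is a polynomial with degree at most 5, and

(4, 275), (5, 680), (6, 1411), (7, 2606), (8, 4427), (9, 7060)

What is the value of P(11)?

15626

Write P(m) = am^5 + bm^4 + cm³ + dm² + em + p; the 6 given values yield a linear system in the 6 coefficients.
Solving, the leading coefficient vanishes, and P(m) = m^4 + m³ - 3m² + 2m - 5.
Then P(11) = 15626.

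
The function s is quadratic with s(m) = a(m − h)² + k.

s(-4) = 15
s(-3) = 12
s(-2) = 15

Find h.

First differences -3, 3; second difference 6 = 2a, so a = 3.
Expanding, the m-coefficient is −2ah = -6h; matching it to the data gives h = -3, and then k = 12.
So s(m) = 3(m + 3)² + 12.
Hence h = -3.

-3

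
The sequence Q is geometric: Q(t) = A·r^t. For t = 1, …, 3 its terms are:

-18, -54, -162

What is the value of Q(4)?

-486

Consecutive ratio: -54/(-18) = 3, and -162/(-54) = 3, so r = 3.
Then A·3^1 = -18 gives A = -6, and Q(t) = -6·3^t.
Q(4) = -6·3^4 = -486.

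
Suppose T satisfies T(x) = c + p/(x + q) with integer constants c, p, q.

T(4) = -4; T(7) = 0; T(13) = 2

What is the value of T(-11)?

6

(T(x) − c)(x + q) = p for each data point; the three points give a linear system in c and q, then p follows.
Solving: c = 4, q = -1, p = -24, so T(x) = 4 − 24/(x − 1).
Then T(-11) = 4 − 24/(-12) = 6.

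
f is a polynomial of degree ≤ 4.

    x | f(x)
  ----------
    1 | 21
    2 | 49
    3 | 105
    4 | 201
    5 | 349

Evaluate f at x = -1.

Write f(x) = ax^4 + bx³ + cx² + dx + e; the 5 given values yield a linear system in the 5 coefficients.
Solving, the leading coefficient vanishes, and f(x) = 2x³ + 2x² + 8x + 9.
Then f(-1) = 1.

1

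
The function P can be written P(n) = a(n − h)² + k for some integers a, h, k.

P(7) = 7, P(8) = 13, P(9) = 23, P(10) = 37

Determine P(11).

First differences 6, 10, 14; second difference 4 = 2a, so a = 2.
Expanding, the n-coefficient is −2ah = -4h; matching it to the data gives h = 6, and then k = 5.
So P(n) = 2(n − 6)² + 5.
P(11) = 2·5² + 5 = 55.

55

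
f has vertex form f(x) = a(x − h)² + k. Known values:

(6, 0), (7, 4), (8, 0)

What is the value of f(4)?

First differences 4, -4; second difference -8 = 2a, so a = -4.
Expanding, the x-coefficient is −2ah = 8h; matching it to the data gives h = 7, and then k = 4.
So f(x) = -4(x − 7)² + 4.
f(4) = -4·(-3)² + 4 = -32.

-32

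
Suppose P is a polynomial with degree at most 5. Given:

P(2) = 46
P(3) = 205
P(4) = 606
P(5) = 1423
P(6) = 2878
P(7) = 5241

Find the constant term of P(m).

-2

First differences: 159, 401, 817, 1455, 2363. Second differences: 242, 416, 638, 908. Third differences: 174, 222, 270. Fourth differences: 48, 48.
Level-4 differences are constant, so P has degree 4.
Fitting a degree-4 polynomial gives P(m) = 2m^4 + m³ + 2m² - 2.
The constant term is P(0) = -2.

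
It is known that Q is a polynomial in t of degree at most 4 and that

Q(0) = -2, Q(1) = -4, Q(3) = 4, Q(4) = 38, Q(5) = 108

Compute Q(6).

226

Write Q(t) = at^4 + bt³ + ct² + dt + e; the 5 given values yield a linear system in the 5 coefficients.
Solving, the leading coefficient vanishes, and Q(t) = 2t³ - 6t² + 2t - 2.
Then Q(6) = 226.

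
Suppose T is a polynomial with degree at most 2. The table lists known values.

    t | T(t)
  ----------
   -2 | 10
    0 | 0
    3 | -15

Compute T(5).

Write T(t) = at² + bt + c; the 3 given values yield a linear system in the 3 coefficients.
Solving, the leading coefficient vanishes, and T(t) = -5t.
Then T(5) = -25.

-25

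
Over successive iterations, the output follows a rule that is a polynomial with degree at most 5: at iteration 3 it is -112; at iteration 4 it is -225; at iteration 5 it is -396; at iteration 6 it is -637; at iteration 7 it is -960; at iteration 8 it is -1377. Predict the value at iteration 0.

Write the value at t as P(t).
First differences: -113, -171, -241, -323, -417. Second differences: -58, -70, -82, -94. Third differences: -12, -12, -12.
Level-3 differences are constant, so P has degree 3.
Fitting a degree-3 polynomial gives P(t) = -2t³ - 5t² - 4t - 1.
Then P(0) = -1.

-1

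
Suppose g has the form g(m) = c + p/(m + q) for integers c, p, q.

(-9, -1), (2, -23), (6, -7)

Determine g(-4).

1

(g(m) − c)(m + q) = p for each data point; the three points give a linear system in c and q, then p follows.
Solving: c = -3, q = -1, p = -20, so g(m) = -3 − 20/(m − 1).
Then g(-4) = -3 − 20/(-5) = 1.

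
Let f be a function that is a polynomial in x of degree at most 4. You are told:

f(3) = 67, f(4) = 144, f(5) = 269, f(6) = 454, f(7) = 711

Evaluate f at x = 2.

26

First differences: 77, 125, 185, 257. Second differences: 48, 60, 72. Third differences: 12, 12.
Level-3 differences are constant, so f has degree 3.
Fitting a degree-3 polynomial gives f(x) = 2x³ + 3x + 4.
Then f(2) = 26.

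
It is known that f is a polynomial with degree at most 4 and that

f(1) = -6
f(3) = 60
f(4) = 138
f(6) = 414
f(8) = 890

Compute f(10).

Write f(x) = ax^4 + bx³ + cx² + dx + e; the 5 given values yield a linear system in the 5 coefficients.
Solving, the leading coefficient vanishes, and f(x) = x³ + 7x² - 8x - 6.
Then f(10) = 1614.

1614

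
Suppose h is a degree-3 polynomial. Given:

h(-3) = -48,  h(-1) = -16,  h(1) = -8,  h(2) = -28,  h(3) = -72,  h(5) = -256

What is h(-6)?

Write h(n) = an³ + bn² + cn + d; the 6 given values yield a linear system in the 4 coefficients.
Solving, h(n) = -n³ - 6n² + 5n - 6.
Then h(-6) = -36.

-36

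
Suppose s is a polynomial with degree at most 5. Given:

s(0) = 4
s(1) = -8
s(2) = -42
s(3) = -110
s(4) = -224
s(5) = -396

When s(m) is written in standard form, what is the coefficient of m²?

-5

First differences: -12, -34, -68, -114, -172. Second differences: -22, -34, -46, -58. Third differences: -12, -12, -12.
Level-3 differences are constant, so s has degree 3.
Fitting a degree-3 polynomial gives s(m) = -2m³ - 5m² - 5m + 4.
The coefficient of m² is -5.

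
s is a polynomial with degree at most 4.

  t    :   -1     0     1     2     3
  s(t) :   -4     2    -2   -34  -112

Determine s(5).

-478

First differences: 6, -4, -32, -78. Second differences: -10, -28, -46. Third differences: -18, -18.
Level-3 differences are constant, so s has degree 3.
Fitting a degree-3 polynomial gives s(t) = -3t³ - 5t² + 4t + 2.
Then s(5) = -478.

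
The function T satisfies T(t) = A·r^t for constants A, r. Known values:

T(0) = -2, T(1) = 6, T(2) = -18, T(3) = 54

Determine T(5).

Consecutive ratio: 6/(-2) = -3, and -18/6 = -3, so r = -3.
Then A·(-3)^0 = -2 gives A = -2, and T(t) = -2·(-3)^t.
T(5) = -2·(-3)^5 = 486.

486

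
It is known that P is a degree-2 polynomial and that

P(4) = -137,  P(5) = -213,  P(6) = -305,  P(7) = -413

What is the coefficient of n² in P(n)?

-8

First differences: -76, -92, -108. Second differences: -16, -16.
Level-2 differences are constant, so P has degree 2.
Fitting a degree-2 polynomial gives P(n) = -8n² - 4n + 7.
The coefficient of n² is -8.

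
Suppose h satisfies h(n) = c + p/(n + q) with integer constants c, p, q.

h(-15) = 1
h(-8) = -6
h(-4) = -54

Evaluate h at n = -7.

-9

(h(n) − c)(n + q) = p for each data point; the three points give a linear system in c and q, then p follows.
Solving: c = 6, q = 3, p = 60, so h(n) = 6 + 60/(n + 3).
Then h(-7) = 6 + 60/(-4) = -9.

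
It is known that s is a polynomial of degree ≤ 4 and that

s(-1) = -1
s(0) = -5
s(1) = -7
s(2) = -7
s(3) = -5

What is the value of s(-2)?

5

Write s(t) = at^4 + bt³ + ct² + dt + e; the 5 given values yield a linear system in the 5 coefficients.
Solving, the top 2 coefficients vanish, and s(t) = t² - 3t - 5.
Then s(-2) = 5.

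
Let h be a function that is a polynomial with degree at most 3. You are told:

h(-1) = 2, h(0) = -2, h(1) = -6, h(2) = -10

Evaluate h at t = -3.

10

First differences: -4, -4, -4.
Level-1 differences are constant, so h has degree 1.
Fitting a degree-1 polynomial gives h(t) = -4t - 2.
Then h(-3) = 10.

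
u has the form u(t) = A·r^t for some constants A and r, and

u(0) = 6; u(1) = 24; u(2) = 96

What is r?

Consecutive ratio: 24/6 = 4, and 96/24 = 4, so r = 4.
Then A·4^0 = 6 gives A = 6, and u(t) = 6·4^t.

4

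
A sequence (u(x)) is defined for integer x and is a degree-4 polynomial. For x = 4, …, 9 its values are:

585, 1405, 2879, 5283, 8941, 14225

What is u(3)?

191

Write u(x) = ax^4 + bx³ + cx² + dx + e; the 6 given values yield a linear system in the 5 coefficients.
Solving, u(x) = 2x^4 + 2x³ - 5x² + 5x + 5.
Then u(3) = 191.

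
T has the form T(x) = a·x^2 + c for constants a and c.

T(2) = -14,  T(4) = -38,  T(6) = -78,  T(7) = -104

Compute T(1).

From T(2) = -14 and T(4) = -38: 4a + c = -14 and 16a + c = -38.
Subtracting: 12a = -24, so a = -2; then c = -14 − (-2)·4 = -6.
So T(x) = -2x² − 6, and T(1) = -8.

-8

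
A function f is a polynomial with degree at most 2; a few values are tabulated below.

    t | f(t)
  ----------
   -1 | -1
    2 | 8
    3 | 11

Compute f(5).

Write f(t) = at² + bt + c; the 3 given values yield a linear system in the 3 coefficients.
Solving, the leading coefficient vanishes, and f(t) = 3t + 2.
Then f(5) = 17.

17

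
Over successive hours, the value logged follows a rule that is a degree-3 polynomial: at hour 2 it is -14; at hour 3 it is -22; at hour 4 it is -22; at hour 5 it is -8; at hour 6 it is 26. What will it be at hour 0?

2

Write the value at x as s(x).
First differences: -8, 0, 14, 34. Second differences: 8, 14, 20. Third differences: 6, 6.
Level-3 differences are constant, so s has degree 3.
Fitting a degree-3 polynomial gives s(x) = x³ - 5x² - 2x + 2.
Then s(0) = 2.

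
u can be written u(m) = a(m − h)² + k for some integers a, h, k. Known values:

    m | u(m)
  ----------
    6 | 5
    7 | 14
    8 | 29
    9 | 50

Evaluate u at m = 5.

First differences 9, 15, 21; second difference 6 = 2a, so a = 3.
Expanding, the m-coefficient is −2ah = -6h; matching it to the data gives h = 5, and then k = 2.
So u(m) = 3(m − 5)² + 2.
u(5) = 3·0² + 2 = 2.

2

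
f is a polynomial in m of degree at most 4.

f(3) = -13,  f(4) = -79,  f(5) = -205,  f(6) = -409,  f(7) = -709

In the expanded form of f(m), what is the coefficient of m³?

-3

First differences: -66, -126, -204, -300. Second differences: -60, -78, -96. Third differences: -18, -18.
Level-3 differences are constant, so f has degree 3.
Fitting a degree-3 polynomial gives f(m) = -3m³ + 6m² + 3m + 5.
The coefficient of m³ is -3.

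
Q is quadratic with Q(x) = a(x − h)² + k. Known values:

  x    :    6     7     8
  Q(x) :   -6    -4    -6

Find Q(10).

-22

First differences 2, -2; second difference -4 = 2a, so a = -2.
Expanding, the x-coefficient is −2ah = 4h; matching it to the data gives h = 7, and then k = -4.
So Q(x) = -2(x − 7)² − 4.
Q(10) = -2·3² − 4 = -22.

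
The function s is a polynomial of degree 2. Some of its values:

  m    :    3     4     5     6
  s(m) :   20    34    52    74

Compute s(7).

100

First differences: 14, 18, 22. Second differences: 4, 4.
Level-2 differences are constant, so s has degree 2.
Fitting a degree-2 polynomial gives s(m) = 2m² + 2.
Then s(7) = 100.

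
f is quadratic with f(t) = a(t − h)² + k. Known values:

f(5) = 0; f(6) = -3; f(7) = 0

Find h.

6

First differences -3, 3; second difference 6 = 2a, so a = 3.
Expanding, the t-coefficient is −2ah = -6h; matching it to the data gives h = 6, and then k = -3.
So f(t) = 3(t − 6)² − 3.
Hence h = 6.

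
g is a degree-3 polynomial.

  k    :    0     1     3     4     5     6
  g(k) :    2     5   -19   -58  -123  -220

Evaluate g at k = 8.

-534

Write g(k) = ak³ + bk² + ck + d; the 6 given values yield a linear system in the 4 coefficients.
Solving, g(k) = -k³ - k² + 5k + 2.
Then g(8) = -534.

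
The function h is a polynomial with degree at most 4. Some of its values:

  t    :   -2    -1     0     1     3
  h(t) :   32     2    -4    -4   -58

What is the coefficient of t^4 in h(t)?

0

Write h(t) = at^4 + bt³ + ct² + dt + e; the 5 given values yield a linear system in the 5 coefficients.
Solving, the leading coefficient vanishes, and h(t) = -3t³ + 3t² - 4.
The coefficient of t^4 is 0.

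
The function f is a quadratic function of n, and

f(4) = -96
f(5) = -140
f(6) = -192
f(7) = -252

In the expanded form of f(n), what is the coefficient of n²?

First differences: -44, -52, -60. Second differences: -8, -8.
Level-2 differences are constant, so f has degree 2.
Fitting a degree-2 polynomial gives f(n) = -4n² - 8n.
The coefficient of n² is -4.

-4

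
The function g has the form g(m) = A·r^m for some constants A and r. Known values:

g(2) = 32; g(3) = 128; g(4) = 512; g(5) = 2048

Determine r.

Consecutive ratio: 128/32 = 4, and 512/128 = 4, so r = 4.
Then A·4^2 = 32 gives A = 2, and g(m) = 2·4^m.

4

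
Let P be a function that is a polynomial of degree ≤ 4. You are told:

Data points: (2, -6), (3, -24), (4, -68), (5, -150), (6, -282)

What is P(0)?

First differences: -18, -44, -82, -132. Second differences: -26, -38, -50. Third differences: -12, -12.
Level-3 differences are constant, so P has degree 3.
Fitting a degree-3 polynomial gives P(k) = -2k³ + 5k² - 5k.
The constant term is P(0) = 0.

0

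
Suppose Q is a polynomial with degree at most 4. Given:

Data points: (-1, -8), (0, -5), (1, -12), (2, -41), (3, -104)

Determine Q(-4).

43

First differences: 3, -7, -29, -63. Second differences: -10, -22, -34. Third differences: -12, -12.
Level-3 differences are constant, so Q has degree 3.
Fitting a degree-3 polynomial gives Q(m) = -2m³ - 5m² - 5.
Then Q(-4) = 43.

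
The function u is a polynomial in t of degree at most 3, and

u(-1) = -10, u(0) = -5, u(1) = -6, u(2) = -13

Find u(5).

-70

First differences: 5, -1, -7. Second differences: -6, -6.
Level-2 differences are constant, so u has degree 2.
Fitting a degree-2 polynomial gives u(t) = -3t² + 2t - 5.
Then u(5) = -70.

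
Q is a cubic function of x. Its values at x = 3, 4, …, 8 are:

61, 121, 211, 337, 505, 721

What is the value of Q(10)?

First differences: 60, 90, 126, 168, 216. Second differences: 30, 36, 42, 48. Third differences: 6, 6, 6.
Level-3 differences are constant, so Q has degree 3.
Fitting a degree-3 polynomial gives Q(x) = x³ + 3x² + 2x + 1.
Then Q(10) = 1321.

1321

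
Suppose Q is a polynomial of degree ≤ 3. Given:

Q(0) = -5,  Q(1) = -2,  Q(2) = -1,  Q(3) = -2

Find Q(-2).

-17

First differences: 3, 1, -1. Second differences: -2, -2.
Level-2 differences are constant, so Q has degree 2.
Fitting a degree-2 polynomial gives Q(k) = -k² + 4k - 5.
Then Q(-2) = -17.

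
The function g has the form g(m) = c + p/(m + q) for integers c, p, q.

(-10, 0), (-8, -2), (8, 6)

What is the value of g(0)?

(g(m) − c)(m + q) = p for each data point; the three points give a linear system in c and q, then p follows.
Solving: c = 4, q = 4, p = 24, so g(m) = 4 + 24/(m + 4).
Then g(0) = 4 + 24/4 = 10.

10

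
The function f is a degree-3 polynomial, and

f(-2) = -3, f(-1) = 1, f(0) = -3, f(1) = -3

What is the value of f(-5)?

-183

Write f(k) = ak³ + bk² + ck + d; the 4 given values yield a linear system in the 4 coefficients.
Solving, f(k) = 2k³ + 2k² - 4k - 3.
Then f(-5) = -183.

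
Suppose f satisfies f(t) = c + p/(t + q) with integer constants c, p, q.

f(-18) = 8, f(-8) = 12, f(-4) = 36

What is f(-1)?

-9

(f(t) − c)(t + q) = p for each data point; the three points give a linear system in c and q, then p follows.
Solving: c = 6, q = 3, p = -30, so f(t) = 6 − 30/(t + 3).
Then f(-1) = 6 − 30/2 = -9.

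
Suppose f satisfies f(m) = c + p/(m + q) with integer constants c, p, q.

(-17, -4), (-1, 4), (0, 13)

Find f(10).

-7

(f(m) − c)(m + q) = p for each data point; the three points give a linear system in c and q, then p follows.
Solving: c = -5, q = -1, p = -18, so f(m) = -5 − 18/(m − 1).
Then f(10) = -5 − 18/9 = -7.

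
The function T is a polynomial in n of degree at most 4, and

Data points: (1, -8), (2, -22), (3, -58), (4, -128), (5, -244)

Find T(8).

-988

First differences: -14, -36, -70, -116. Second differences: -22, -34, -46. Third differences: -12, -12.
Level-3 differences are constant, so T has degree 3.
Fitting a degree-3 polynomial gives T(n) = -2n³ + n² - 3n - 4.
Then T(8) = -988.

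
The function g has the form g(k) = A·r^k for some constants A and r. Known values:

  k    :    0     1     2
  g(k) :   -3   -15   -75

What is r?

5

Consecutive ratio: -15/(-3) = 5, and -75/(-15) = 5, so r = 5.
Then A·5^0 = -3 gives A = -3, and g(k) = -3·5^k.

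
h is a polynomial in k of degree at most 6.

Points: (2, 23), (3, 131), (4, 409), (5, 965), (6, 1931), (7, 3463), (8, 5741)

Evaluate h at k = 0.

5

First differences: 108, 278, 556, 966, 1532, 2278. Second differences: 170, 278, 410, 566, 746. Third differences: 108, 132, 156, 180. Fourth differences: 24, 24, 24.
Level-4 differences are constant, so h has degree 4.
Fitting a degree-4 polynomial gives h(k) = k^4 + 4k³ - 6k² - 3k + 5.
Then h(0) = 5.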